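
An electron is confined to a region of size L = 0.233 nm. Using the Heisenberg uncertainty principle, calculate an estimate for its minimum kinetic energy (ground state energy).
175.449 meV

Using the uncertainty principle to estimate ground state energy:

1. The position uncertainty is approximately the confinement size:
   Δx ≈ L = 2.330e-10 m

2. From ΔxΔp ≥ ℏ/2, the minimum momentum uncertainty is:
   Δp ≈ ℏ/(2L) = 2.263e-25 kg·m/s

3. The kinetic energy is approximately:
   KE ≈ (Δp)²/(2m) = (2.263e-25)²/(2 × 9.109e-31 kg)
   KE ≈ 2.811e-20 J = 175.449 meV

This is an order-of-magnitude estimate of the ground state energy.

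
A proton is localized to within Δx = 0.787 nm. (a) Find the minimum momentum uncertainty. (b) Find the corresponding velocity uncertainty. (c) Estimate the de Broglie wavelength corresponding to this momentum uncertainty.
(a) Δp_min = 6.700 × 10^-26 kg·m/s
(b) Δv_min = 40.057 m/s
(c) λ_dB = 9.890 nm

Step-by-step:

(a) From the uncertainty principle:
Δp_min = ℏ/(2Δx) = (1.055e-34 J·s)/(2 × 7.870e-10 m) = 6.700e-26 kg·m/s

(b) The velocity uncertainty:
Δv = Δp/m = (6.700e-26 kg·m/s)/(1.673e-27 kg) = 4.006e+01 m/s = 40.057 m/s

(c) The de Broglie wavelength for this momentum:
λ = h/p = (6.626e-34 J·s)/(6.700e-26 kg·m/s) = 9.890e-09 m = 9.890 nm

Note: The de Broglie wavelength is comparable to the localization size, as expected from wave-particle duality.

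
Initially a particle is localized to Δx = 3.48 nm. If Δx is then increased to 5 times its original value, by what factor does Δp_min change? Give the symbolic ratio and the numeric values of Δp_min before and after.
Original Δp_min = 1.515 × 10^-26 kg·m/s; new Δp'_min = 3.030 × 10^-27 kg·m/s; ratio Δp'_min/Δp_min = 1/5.

From the uncertainty principle ΔxΔp ≥ ℏ/2, the minimum momentum uncertainty is Δp_min = ℏ/(2Δx).

Original (Δx = 3.48 nm = 3.480e-09 m):
Δp_min = (1.055e-34 J·s)/(2 × 3.480e-09 m) = 1.515e-26 kg·m/s

When Δx → 5Δx:
Δp'_min = ℏ/(2 × 5Δx) = (1/5) × ℏ/(2Δx) = (1/5) × Δp_min
Δp'_min = 1/5 × 1.515e-26 kg·m/s = 3.030e-27 kg·m/s

Since Δp_min ∝ 1/Δx, when Δx is increased to 5 times its original value, Δp_min decreases to 1/5 of its original value.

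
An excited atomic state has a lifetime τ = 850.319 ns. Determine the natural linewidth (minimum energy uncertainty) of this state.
387.038 peV

Using the energy-time uncertainty principle:
ΔEΔt ≥ ℏ/2

The lifetime τ represents the time uncertainty Δt.
The natural linewidth (minimum energy uncertainty) is:

ΔE = ℏ/(2τ)
ΔE = (1.055e-34 J·s) / (2 × 8.503e-07 s)
ΔE = 6.201e-29 J = 387.038 peV

This natural linewidth limits the precision of spectroscopic measurements.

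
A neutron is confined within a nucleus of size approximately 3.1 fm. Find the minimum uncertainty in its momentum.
1.701 × 10^-20 kg·m/s

Using the Heisenberg uncertainty principle:
ΔxΔp ≥ ℏ/2

With Δx ≈ L = 3.100e-15 m (the confinement size):
Δp_min = ℏ/(2Δx)
Δp_min = (1.055e-34 J·s) / (2 × 3.100e-15 m)
Δp_min = 1.701e-20 kg·m/s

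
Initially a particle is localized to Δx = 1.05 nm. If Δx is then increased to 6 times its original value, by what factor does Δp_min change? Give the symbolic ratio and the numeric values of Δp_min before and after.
Original Δp_min = 5.022 × 10^-26 kg·m/s; new Δp'_min = 8.370 × 10^-27 kg·m/s; ratio Δp'_min/Δp_min = 1/6.

From the uncertainty principle ΔxΔp ≥ ℏ/2, the minimum momentum uncertainty is Δp_min = ℏ/(2Δx).

Original (Δx = 1.05 nm = 1.050e-09 m):
Δp_min = (1.055e-34 J·s)/(2 × 1.050e-09 m) = 5.022e-26 kg·m/s

When Δx → 6Δx:
Δp'_min = ℏ/(2 × 6Δx) = (1/6) × ℏ/(2Δx) = (1/6) × Δp_min
Δp'_min = 1/6 × 5.022e-26 kg·m/s = 8.370e-27 kg·m/s

Since Δp_min ∝ 1/Δx, when Δx is increased to 6 times its original value, Δp_min decreases to 1/6 of its original value.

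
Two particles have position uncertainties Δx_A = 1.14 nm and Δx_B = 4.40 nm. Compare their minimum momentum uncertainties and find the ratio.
Particle A has the larger minimum momentum uncertainty, by a factor of 3.86.

For each particle, the minimum momentum uncertainty is Δp_min = ℏ/(2Δx):

Particle A: Δp_A = ℏ/(2×1.140e-09 m) = 4.625e-26 kg·m/s
Particle B: Δp_B = ℏ/(2×4.400e-09 m) = 1.198e-26 kg·m/s

Ratio: Δp_A/Δp_B = 3.86

Since Δp_min ∝ 1/Δx, the particle with smaller position uncertainty (A) has larger momentum uncertainty.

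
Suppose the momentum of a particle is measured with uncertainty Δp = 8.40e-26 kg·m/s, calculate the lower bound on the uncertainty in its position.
627.721 pm

Using the Heisenberg uncertainty principle:
ΔxΔp ≥ ℏ/2

The minimum uncertainty in position is:
Δx_min = ℏ/(2Δp)
Δx_min = (1.055e-34 J·s) / (2 × 8.400e-26 kg·m/s)
Δx_min = 6.277e-10 m = 627.721 pm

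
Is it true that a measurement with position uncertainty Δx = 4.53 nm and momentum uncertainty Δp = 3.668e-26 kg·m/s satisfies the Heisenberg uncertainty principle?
Yes, it satisfies the uncertainty principle.

Calculate the product ΔxΔp:
ΔxΔp = (4.530e-09 m) × (3.668e-26 kg·m/s)
ΔxΔp = 1.662e-34 J·s

Compare to the minimum allowed value ℏ/2:
ℏ/2 = 5.273e-35 J·s

Since ΔxΔp = 1.662e-34 J·s ≥ 5.273e-35 J·s = ℏ/2,
the measurement satisfies the uncertainty principle.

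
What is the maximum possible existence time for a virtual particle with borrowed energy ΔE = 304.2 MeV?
1.082 ys

Using the energy-time uncertainty principle:
ΔEΔt ≥ ℏ/2

For a virtual particle borrowing energy ΔE, the maximum lifetime is:
Δt_max = ℏ/(2ΔE)

Converting energy:
ΔE = 304.2 MeV = 4.874e-11 J

Δt_max = (1.055e-34 J·s) / (2 × 4.874e-11 J)
Δt_max = 1.082e-24 s = 1.082 ys

Virtual particles with higher borrowed energy exist for shorter times.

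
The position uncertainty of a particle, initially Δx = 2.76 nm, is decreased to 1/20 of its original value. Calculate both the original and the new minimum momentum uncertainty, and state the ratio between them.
Original Δp_min = 1.910 × 10^-26 kg·m/s; new Δp'_min = 3.821 × 10^-25 kg·m/s; ratio Δp'_min/Δp_min = 20.

From the uncertainty principle ΔxΔp ≥ ℏ/2, the minimum momentum uncertainty is Δp_min = ℏ/(2Δx).

Original (Δx = 2.76 nm = 2.760e-09 m):
Δp_min = (1.055e-34 J·s)/(2 × 2.760e-09 m) = 1.910e-26 kg·m/s

When Δx → (1/20)Δx:
Δp'_min = ℏ/(2 × (1/20)Δx) = 20 × ℏ/(2Δx) = 20 × Δp_min
Δp'_min = 20 × 1.910e-26 kg·m/s = 3.821e-25 kg·m/s

Since Δp_min ∝ 1/Δx, when Δx is decreased to 1/20 of its original value, Δp_min increases to 20 times its original value.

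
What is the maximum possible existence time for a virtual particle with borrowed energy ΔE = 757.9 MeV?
4.342 × 10^-25 s

Using the energy-time uncertainty principle:
ΔEΔt ≥ ℏ/2

For a virtual particle borrowing energy ΔE, the maximum lifetime is:
Δt_max = ℏ/(2ΔE)

Converting energy:
ΔE = 757.9 MeV = 1.214e-10 J

Δt_max = (1.055e-34 J·s) / (2 × 1.214e-10 J)
Δt_max = 4.342e-25 s = 4.342 × 10^-25 s

Virtual particles with higher borrowed energy exist for shorter times.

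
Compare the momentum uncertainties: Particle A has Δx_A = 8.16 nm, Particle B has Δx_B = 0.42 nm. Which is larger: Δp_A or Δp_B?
Particle B has the larger minimum momentum uncertainty, by a factor of 19.43.

For each particle, the minimum momentum uncertainty is Δp_min = ℏ/(2Δx):

Particle A: Δp_A = ℏ/(2×8.160e-09 m) = 6.462e-27 kg·m/s
Particle B: Δp_B = ℏ/(2×4.200e-10 m) = 1.255e-25 kg·m/s

Ratio: Δp_B/Δp_A = 19.43

Since Δp_min ∝ 1/Δx, the particle with smaller position uncertainty (B) has larger momentum uncertainty.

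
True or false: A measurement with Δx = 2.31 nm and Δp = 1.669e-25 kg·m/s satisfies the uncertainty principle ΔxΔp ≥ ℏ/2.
Yes, it satisfies the uncertainty principle.

Calculate the product ΔxΔp:
ΔxΔp = (2.310e-09 m) × (1.669e-25 kg·m/s)
ΔxΔp = 3.855e-34 J·s

Compare to the minimum allowed value ℏ/2:
ℏ/2 = 5.273e-35 J·s

Since ΔxΔp = 3.855e-34 J·s ≥ 5.273e-35 J·s = ℏ/2,
the measurement satisfies the uncertainty principle.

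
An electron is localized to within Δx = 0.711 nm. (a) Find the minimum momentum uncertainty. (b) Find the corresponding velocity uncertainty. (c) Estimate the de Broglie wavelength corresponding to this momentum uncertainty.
(a) Δp_min = 7.416 × 10^-26 kg·m/s
(b) Δv_min = 81.412 km/s
(c) λ_dB = 8.935 nm

Step-by-step:

(a) From the uncertainty principle:
Δp_min = ℏ/(2Δx) = (1.055e-34 J·s)/(2 × 7.110e-10 m) = 7.416e-26 kg·m/s

(b) The velocity uncertainty:
Δv = Δp/m = (7.416e-26 kg·m/s)/(9.109e-31 kg) = 8.141e+04 m/s = 81.412 km/s

(c) The de Broglie wavelength for this momentum:
λ = h/p = (6.626e-34 J·s)/(7.416e-26 kg·m/s) = 8.935e-09 m = 8.935 nm

Note: The de Broglie wavelength is comparable to the localization size, as expected from wave-particle duality.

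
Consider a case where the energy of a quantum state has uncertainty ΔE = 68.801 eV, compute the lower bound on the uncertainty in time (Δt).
4.783 as

Using the energy-time uncertainty principle:
ΔEΔt ≥ ℏ/2

The minimum uncertainty in time is:
Δt_min = ℏ/(2ΔE)
Δt_min = (1.055e-34 J·s) / (2 × 1.102e-17 J)
Δt_min = 4.783e-18 s = 4.783 as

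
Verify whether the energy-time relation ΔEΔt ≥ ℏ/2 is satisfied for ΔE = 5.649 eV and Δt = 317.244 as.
Yes, it satisfies the uncertainty relation.

Calculate the product ΔEΔt:
ΔE = 5.649 eV = 9.051e-19 J
ΔEΔt = (9.051e-19 J) × (3.172e-16 s)
ΔEΔt = 2.871e-34 J·s

Compare to the minimum allowed value ℏ/2:
ℏ/2 = 5.273e-35 J·s

Since ΔEΔt = 2.871e-34 J·s ≥ 5.273e-35 J·s = ℏ/2,
this satisfies the uncertainty relation.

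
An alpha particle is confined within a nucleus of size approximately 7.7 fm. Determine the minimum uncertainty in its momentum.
6.848 × 10^-21 kg·m/s

Using the Heisenberg uncertainty principle:
ΔxΔp ≥ ℏ/2

With Δx ≈ L = 7.700e-15 m (the confinement size):
Δp_min = ℏ/(2Δx)
Δp_min = (1.055e-34 J·s) / (2 × 7.700e-15 m)
Δp_min = 6.848e-21 kg·m/s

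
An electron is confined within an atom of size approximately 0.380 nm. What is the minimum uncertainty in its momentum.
1.388 × 10^-25 kg·m/s

Using the Heisenberg uncertainty principle:
ΔxΔp ≥ ℏ/2

With Δx ≈ L = 3.800e-10 m (the confinement size):
Δp_min = ℏ/(2Δx)
Δp_min = (1.055e-34 J·s) / (2 × 3.800e-10 m)
Δp_min = 1.388e-25 kg·m/s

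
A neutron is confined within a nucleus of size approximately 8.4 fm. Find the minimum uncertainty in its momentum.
6.277 × 10^-21 kg·m/s

Using the Heisenberg uncertainty principle:
ΔxΔp ≥ ℏ/2

With Δx ≈ L = 8.400e-15 m (the confinement size):
Δp_min = ℏ/(2Δx)
Δp_min = (1.055e-34 J·s) / (2 × 8.400e-15 m)
Δp_min = 6.277e-21 kg·m/s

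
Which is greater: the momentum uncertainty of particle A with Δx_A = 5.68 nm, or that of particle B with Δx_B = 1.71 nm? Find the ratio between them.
Particle B has the larger minimum momentum uncertainty, by a factor of 3.32.

For each particle, the minimum momentum uncertainty is Δp_min = ℏ/(2Δx):

Particle A: Δp_A = ℏ/(2×5.680e-09 m) = 9.283e-27 kg·m/s
Particle B: Δp_B = ℏ/(2×1.710e-09 m) = 3.084e-26 kg·m/s

Ratio: Δp_B/Δp_A = 3.32

Since Δp_min ∝ 1/Δx, the particle with smaller position uncertainty (B) has larger momentum uncertainty.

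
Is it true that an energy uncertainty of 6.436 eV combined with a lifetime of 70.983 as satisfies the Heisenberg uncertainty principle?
Yes, it satisfies the uncertainty relation.

Calculate the product ΔEΔt:
ΔE = 6.436 eV = 1.031e-18 J
ΔEΔt = (1.031e-18 J) × (7.098e-17 s)
ΔEΔt = 7.319e-35 J·s

Compare to the minimum allowed value ℏ/2:
ℏ/2 = 5.273e-35 J·s

Since ΔEΔt = 7.319e-35 J·s ≥ 5.273e-35 J·s = ℏ/2,
this satisfies the uncertainty relation.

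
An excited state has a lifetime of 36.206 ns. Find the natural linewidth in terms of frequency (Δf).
2.198 MHz

Using the energy-time uncertainty principle and E = hf:
ΔEΔt ≥ ℏ/2
hΔf·Δt ≥ ℏ/2

The minimum frequency uncertainty is:
Δf = ℏ/(2hτ) = 1/(4πτ)
Δf = 1/(4π × 3.621e-08 s)
Δf = 2.198e+06 Hz = 2.198 MHz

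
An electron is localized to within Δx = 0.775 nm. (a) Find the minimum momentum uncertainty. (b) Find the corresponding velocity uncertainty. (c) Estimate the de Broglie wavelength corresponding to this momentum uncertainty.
(a) Δp_min = 6.804 × 10^-26 kg·m/s
(b) Δv_min = 74.689 km/s
(c) λ_dB = 9.739 nm

Step-by-step:

(a) From the uncertainty principle:
Δp_min = ℏ/(2Δx) = (1.055e-34 J·s)/(2 × 7.750e-10 m) = 6.804e-26 kg·m/s

(b) The velocity uncertainty:
Δv = Δp/m = (6.804e-26 kg·m/s)/(9.109e-31 kg) = 7.469e+04 m/s = 74.689 km/s

(c) The de Broglie wavelength for this momentum:
λ = h/p = (6.626e-34 J·s)/(6.804e-26 kg·m/s) = 9.739e-09 m = 9.739 nm

Note: The de Broglie wavelength is comparable to the localization size, as expected from wave-particle duality.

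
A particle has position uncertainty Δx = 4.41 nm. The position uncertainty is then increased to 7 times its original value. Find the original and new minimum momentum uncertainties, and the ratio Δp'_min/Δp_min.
Original Δp_min = 1.196 × 10^-26 kg·m/s; new Δp'_min = 1.708 × 10^-27 kg·m/s; ratio Δp'_min/Δp_min = 1/7.

From the uncertainty principle ΔxΔp ≥ ℏ/2, the minimum momentum uncertainty is Δp_min = ℏ/(2Δx).

Original (Δx = 4.41 nm = 4.410e-09 m):
Δp_min = (1.055e-34 J·s)/(2 × 4.410e-09 m) = 1.196e-26 kg·m/s

When Δx → 7Δx:
Δp'_min = ℏ/(2 × 7Δx) = (1/7) × ℏ/(2Δx) = (1/7) × Δp_min
Δp'_min = 1/7 × 1.196e-26 kg·m/s = 1.708e-27 kg·m/s

Since Δp_min ∝ 1/Δx, when Δx is increased to 7 times its original value, Δp_min decreases to 1/7 of its original value.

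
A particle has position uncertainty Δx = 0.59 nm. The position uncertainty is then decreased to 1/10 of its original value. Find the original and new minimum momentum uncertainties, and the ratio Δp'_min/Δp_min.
Original Δp_min = 8.937 × 10^-26 kg·m/s; new Δp'_min = 8.937 × 10^-25 kg·m/s; ratio Δp'_min/Δp_min = 10.

From the uncertainty principle ΔxΔp ≥ ℏ/2, the minimum momentum uncertainty is Δp_min = ℏ/(2Δx).

Original (Δx = 0.59 nm = 5.900e-10 m):
Δp_min = (1.055e-34 J·s)/(2 × 5.900e-10 m) = 8.937e-26 kg·m/s

When Δx → (1/10)Δx:
Δp'_min = ℏ/(2 × (1/10)Δx) = 10 × ℏ/(2Δx) = 10 × Δp_min
Δp'_min = 10 × 8.937e-26 kg·m/s = 8.937e-25 kg·m/s

Since Δp_min ∝ 1/Δx, when Δx is decreased to 1/10 of its original value, Δp_min increases to 10 times its original value.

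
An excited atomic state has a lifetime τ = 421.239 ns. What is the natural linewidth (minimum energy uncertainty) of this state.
781.281 peV

Using the energy-time uncertainty principle:
ΔEΔt ≥ ℏ/2

The lifetime τ represents the time uncertainty Δt.
The natural linewidth (minimum energy uncertainty) is:

ΔE = ℏ/(2τ)
ΔE = (1.055e-34 J·s) / (2 × 4.212e-07 s)
ΔE = 1.252e-28 J = 781.281 peV

This natural linewidth limits the precision of spectroscopic measurements.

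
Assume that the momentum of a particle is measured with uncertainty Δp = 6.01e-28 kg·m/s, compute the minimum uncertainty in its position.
87.735 nm

Using the Heisenberg uncertainty principle:
ΔxΔp ≥ ℏ/2

The minimum uncertainty in position is:
Δx_min = ℏ/(2Δp)
Δx_min = (1.055e-34 J·s) / (2 × 6.010e-28 kg·m/s)
Δx_min = 8.773e-08 m = 87.735 nm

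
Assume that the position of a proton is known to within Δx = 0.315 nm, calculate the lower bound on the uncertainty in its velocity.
100.078 m/s

Using the Heisenberg uncertainty principle and Δp = mΔv:
ΔxΔp ≥ ℏ/2
Δx(mΔv) ≥ ℏ/2

The minimum uncertainty in velocity is:
Δv_min = ℏ/(2mΔx)
Δv_min = (1.055e-34 J·s) / (2 × 1.673e-27 kg × 3.150e-10 m)
Δv_min = 1.001e+02 m/s = 100.078 m/s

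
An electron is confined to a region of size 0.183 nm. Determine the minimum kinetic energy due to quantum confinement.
284.420 meV

Using the uncertainty principle:

1. Position uncertainty: Δx ≈ 1.830e-10 m
2. Minimum momentum uncertainty: Δp = ℏ/(2Δx) = 2.881e-25 kg·m/s
3. Minimum kinetic energy:
   KE = (Δp)²/(2m) = (2.881e-25)²/(2 × 9.109e-31 kg)
   KE = 4.557e-20 J = 284.420 meV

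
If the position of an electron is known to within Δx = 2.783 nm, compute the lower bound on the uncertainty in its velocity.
20.799 km/s

Using the Heisenberg uncertainty principle and Δp = mΔv:
ΔxΔp ≥ ℏ/2
Δx(mΔv) ≥ ℏ/2

The minimum uncertainty in velocity is:
Δv_min = ℏ/(2mΔx)
Δv_min = (1.055e-34 J·s) / (2 × 9.109e-31 kg × 2.783e-09 m)
Δv_min = 2.080e+04 m/s = 20.799 km/s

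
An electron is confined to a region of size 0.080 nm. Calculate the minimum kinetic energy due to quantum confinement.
1.488 eV

Using the uncertainty principle:

1. Position uncertainty: Δx ≈ 8.000e-11 m
2. Minimum momentum uncertainty: Δp = ℏ/(2Δx) = 6.591e-25 kg·m/s
3. Minimum kinetic energy:
   KE = (Δp)²/(2m) = (6.591e-25)²/(2 × 9.109e-31 kg)
   KE = 2.384e-19 J = 1.488 eV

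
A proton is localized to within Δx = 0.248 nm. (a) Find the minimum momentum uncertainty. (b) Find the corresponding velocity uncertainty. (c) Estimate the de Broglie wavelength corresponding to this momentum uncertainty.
(a) Δp_min = 2.126 × 10^-25 kg·m/s
(b) Δv_min = 127.115 m/s
(c) λ_dB = 3.116 nm

Step-by-step:

(a) From the uncertainty principle:
Δp_min = ℏ/(2Δx) = (1.055e-34 J·s)/(2 × 2.480e-10 m) = 2.126e-25 kg·m/s

(b) The velocity uncertainty:
Δv = Δp/m = (2.126e-25 kg·m/s)/(1.673e-27 kg) = 1.271e+02 m/s = 127.115 m/s

(c) The de Broglie wavelength for this momentum:
λ = h/p = (6.626e-34 J·s)/(2.126e-25 kg·m/s) = 3.116e-09 m = 3.116 nm

Note: The de Broglie wavelength is comparable to the localization size, as expected from wave-particle duality.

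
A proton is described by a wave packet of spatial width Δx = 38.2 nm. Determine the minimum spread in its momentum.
1.380 × 10^-27 kg·m/s

For a wave packet, the spatial width Δx and momentum spread Δp are related by the uncertainty principle:
ΔxΔp ≥ ℏ/2

The minimum momentum spread is:
Δp_min = ℏ/(2Δx)
Δp_min = (1.055e-34 J·s) / (2 × 3.820e-08 m)
Δp_min = 1.380e-27 kg·m/s

A wave packet cannot have both a well-defined position and well-defined momentum.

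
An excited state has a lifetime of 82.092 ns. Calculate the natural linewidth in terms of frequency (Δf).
969.369 kHz

Using the energy-time uncertainty principle and E = hf:
ΔEΔt ≥ ℏ/2
hΔf·Δt ≥ ℏ/2

The minimum frequency uncertainty is:
Δf = ℏ/(2hτ) = 1/(4πτ)
Δf = 1/(4π × 8.209e-08 s)
Δf = 9.694e+05 Hz = 969.369 kHz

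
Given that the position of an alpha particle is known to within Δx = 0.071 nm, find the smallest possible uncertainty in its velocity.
111.767 m/s

Using the Heisenberg uncertainty principle and Δp = mΔv:
ΔxΔp ≥ ℏ/2
Δx(mΔv) ≥ ℏ/2

The minimum uncertainty in velocity is:
Δv_min = ℏ/(2mΔx)
Δv_min = (1.055e-34 J·s) / (2 × 6.645e-27 kg × 7.100e-11 m)
Δv_min = 1.118e+02 m/s = 111.767 m/s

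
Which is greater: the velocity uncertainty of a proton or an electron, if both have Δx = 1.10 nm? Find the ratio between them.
The electron has the larger minimum velocity uncertainty, by a ratio of 1836.2.

For both particles, Δp_min = ℏ/(2Δx) = 4.794e-26 kg·m/s (same for both).

The velocity uncertainty is Δv = Δp/m:
- proton: Δv = 4.794e-26 / 1.673e-27 = 2.866e+01 m/s = 28.659 m/s
- electron: Δv = 4.794e-26 / 9.109e-31 = 5.262e+04 m/s = 52.622 km/s

Ratio: 5.262e+04 / 2.866e+01 = 1836.2

The lighter particle has larger velocity uncertainty because Δv ∝ 1/m.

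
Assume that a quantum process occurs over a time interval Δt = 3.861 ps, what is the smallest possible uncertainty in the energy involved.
85.239 μeV

Using the energy-time uncertainty principle:
ΔEΔt ≥ ℏ/2

The minimum uncertainty in energy is:
ΔE_min = ℏ/(2Δt)
ΔE_min = (1.055e-34 J·s) / (2 × 3.861e-12 s)
ΔE_min = 1.366e-23 J = 85.239 μeV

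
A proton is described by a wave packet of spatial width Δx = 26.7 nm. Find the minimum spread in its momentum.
1.975 × 10^-27 kg·m/s

For a wave packet, the spatial width Δx and momentum spread Δp are related by the uncertainty principle:
ΔxΔp ≥ ℏ/2

The minimum momentum spread is:
Δp_min = ℏ/(2Δx)
Δp_min = (1.055e-34 J·s) / (2 × 2.670e-08 m)
Δp_min = 1.975e-27 kg·m/s

A wave packet cannot have both a well-defined position and well-defined momentum.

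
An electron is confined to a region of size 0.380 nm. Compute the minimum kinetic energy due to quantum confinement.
65.962 meV

Using the uncertainty principle:

1. Position uncertainty: Δx ≈ 3.800e-10 m
2. Minimum momentum uncertainty: Δp = ℏ/(2Δx) = 1.388e-25 kg·m/s
3. Minimum kinetic energy:
   KE = (Δp)²/(2m) = (1.388e-25)²/(2 × 9.109e-31 kg)
   KE = 1.057e-20 J = 65.962 meV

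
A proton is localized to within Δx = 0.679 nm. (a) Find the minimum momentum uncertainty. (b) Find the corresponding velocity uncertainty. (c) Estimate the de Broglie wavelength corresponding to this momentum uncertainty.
(a) Δp_min = 7.766 × 10^-26 kg·m/s
(b) Δv_min = 46.428 m/s
(c) λ_dB = 8.533 nm

Step-by-step:

(a) From the uncertainty principle:
Δp_min = ℏ/(2Δx) = (1.055e-34 J·s)/(2 × 6.790e-10 m) = 7.766e-26 kg·m/s

(b) The velocity uncertainty:
Δv = Δp/m = (7.766e-26 kg·m/s)/(1.673e-27 kg) = 4.643e+01 m/s = 46.428 m/s

(c) The de Broglie wavelength for this momentum:
λ = h/p = (6.626e-34 J·s)/(7.766e-26 kg·m/s) = 8.533e-09 m = 8.533 nm

Note: The de Broglie wavelength is comparable to the localization size, as expected from wave-particle duality.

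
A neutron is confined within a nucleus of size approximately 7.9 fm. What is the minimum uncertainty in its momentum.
6.675 × 10^-21 kg·m/s

Using the Heisenberg uncertainty principle:
ΔxΔp ≥ ℏ/2

With Δx ≈ L = 7.900e-15 m (the confinement size):
Δp_min = ℏ/(2Δx)
Δp_min = (1.055e-34 J·s) / (2 × 7.900e-15 m)
Δp_min = 6.675e-21 kg·m/s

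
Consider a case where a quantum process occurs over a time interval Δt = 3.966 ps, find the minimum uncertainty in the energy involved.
82.982 μeV

Using the energy-time uncertainty principle:
ΔEΔt ≥ ℏ/2

The minimum uncertainty in energy is:
ΔE_min = ℏ/(2Δt)
ΔE_min = (1.055e-34 J·s) / (2 × 3.966e-12 s)
ΔE_min = 1.330e-23 J = 82.982 μeV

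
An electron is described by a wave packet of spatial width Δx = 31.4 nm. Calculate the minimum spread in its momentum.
1.679 × 10^-27 kg·m/s

For a wave packet, the spatial width Δx and momentum spread Δp are related by the uncertainty principle:
ΔxΔp ≥ ℏ/2

The minimum momentum spread is:
Δp_min = ℏ/(2Δx)
Δp_min = (1.055e-34 J·s) / (2 × 3.140e-08 m)
Δp_min = 1.679e-27 kg·m/s

A wave packet cannot have both a well-defined position and well-defined momentum.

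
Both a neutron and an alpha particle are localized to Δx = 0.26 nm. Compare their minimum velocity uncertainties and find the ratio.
The neutron has the larger minimum velocity uncertainty, by a ratio of 4.0.

For both particles, Δp_min = ℏ/(2Δx) = 2.028e-25 kg·m/s (same for both).

The velocity uncertainty is Δv = Δp/m:
- neutron: Δv = 2.028e-25 / 1.675e-27 = 1.211e+02 m/s = 121.081 m/s
- alpha particle: Δv = 2.028e-25 / 6.645e-27 = 3.052e+01 m/s = 30.521 m/s

Ratio: 1.211e+02 / 3.052e+01 = 4.0

The lighter particle has larger velocity uncertainty because Δv ∝ 1/m.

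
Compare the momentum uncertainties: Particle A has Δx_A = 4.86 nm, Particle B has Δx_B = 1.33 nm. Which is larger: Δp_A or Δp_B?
Particle B has the larger minimum momentum uncertainty, by a factor of 3.65.

For each particle, the minimum momentum uncertainty is Δp_min = ℏ/(2Δx):

Particle A: Δp_A = ℏ/(2×4.860e-09 m) = 1.085e-26 kg·m/s
Particle B: Δp_B = ℏ/(2×1.330e-09 m) = 3.965e-26 kg·m/s

Ratio: Δp_B/Δp_A = 3.65

Since Δp_min ∝ 1/Δx, the particle with smaller position uncertainty (B) has larger momentum uncertainty.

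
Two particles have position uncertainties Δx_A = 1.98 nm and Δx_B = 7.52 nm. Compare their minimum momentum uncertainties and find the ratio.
Particle A has the larger minimum momentum uncertainty, by a factor of 3.80.

For each particle, the minimum momentum uncertainty is Δp_min = ℏ/(2Δx):

Particle A: Δp_A = ℏ/(2×1.980e-09 m) = 2.663e-26 kg·m/s
Particle B: Δp_B = ℏ/(2×7.520e-09 m) = 7.012e-27 kg·m/s

Ratio: Δp_A/Δp_B = 3.80

Since Δp_min ∝ 1/Δx, the particle with smaller position uncertainty (A) has larger momentum uncertainty.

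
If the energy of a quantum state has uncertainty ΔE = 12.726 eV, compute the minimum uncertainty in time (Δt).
25.861 as

Using the energy-time uncertainty principle:
ΔEΔt ≥ ℏ/2

The minimum uncertainty in time is:
Δt_min = ℏ/(2ΔE)
Δt_min = (1.055e-34 J·s) / (2 × 2.039e-18 J)
Δt_min = 2.586e-17 s = 25.861 as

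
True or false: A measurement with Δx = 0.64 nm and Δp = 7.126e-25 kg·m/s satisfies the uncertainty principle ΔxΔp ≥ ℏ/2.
Yes, it satisfies the uncertainty principle.

Calculate the product ΔxΔp:
ΔxΔp = (6.400e-10 m) × (7.126e-25 kg·m/s)
ΔxΔp = 4.561e-34 J·s

Compare to the minimum allowed value ℏ/2:
ℏ/2 = 5.273e-35 J·s

Since ΔxΔp = 4.561e-34 J·s ≥ 5.273e-35 J·s = ℏ/2,
the measurement satisfies the uncertainty principle.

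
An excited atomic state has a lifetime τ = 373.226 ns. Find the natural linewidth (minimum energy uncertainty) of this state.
881.787 peV

Using the energy-time uncertainty principle:
ΔEΔt ≥ ℏ/2

The lifetime τ represents the time uncertainty Δt.
The natural linewidth (minimum energy uncertainty) is:

ΔE = ℏ/(2τ)
ΔE = (1.055e-34 J·s) / (2 × 3.732e-07 s)
ΔE = 1.413e-28 J = 881.787 peV

This natural linewidth limits the precision of spectroscopic measurements.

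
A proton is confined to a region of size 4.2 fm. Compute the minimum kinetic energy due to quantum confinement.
294.073 keV

Using the uncertainty principle:

1. Position uncertainty: Δx ≈ 4.200e-15 m
2. Minimum momentum uncertainty: Δp = ℏ/(2Δx) = 1.255e-20 kg·m/s
3. Minimum kinetic energy:
   KE = (Δp)²/(2m) = (1.255e-20)²/(2 × 1.673e-27 kg)
   KE = 4.712e-14 J = 294.073 keV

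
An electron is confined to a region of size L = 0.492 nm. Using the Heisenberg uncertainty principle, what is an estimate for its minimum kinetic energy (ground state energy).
39.349 meV

Using the uncertainty principle to estimate ground state energy:

1. The position uncertainty is approximately the confinement size:
   Δx ≈ L = 4.920e-10 m

2. From ΔxΔp ≥ ℏ/2, the minimum momentum uncertainty is:
   Δp ≈ ℏ/(2L) = 1.072e-25 kg·m/s

3. The kinetic energy is approximately:
   KE ≈ (Δp)²/(2m) = (1.072e-25)²/(2 × 9.109e-31 kg)
   KE ≈ 6.304e-21 J = 39.349 meV

This is an order-of-magnitude estimate of the ground state energy.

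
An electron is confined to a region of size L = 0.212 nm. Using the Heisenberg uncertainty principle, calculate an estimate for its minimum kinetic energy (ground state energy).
211.929 meV

Using the uncertainty principle to estimate ground state energy:

1. The position uncertainty is approximately the confinement size:
   Δx ≈ L = 2.120e-10 m

2. From ΔxΔp ≥ ℏ/2, the minimum momentum uncertainty is:
   Δp ≈ ℏ/(2L) = 2.487e-25 kg·m/s

3. The kinetic energy is approximately:
   KE ≈ (Δp)²/(2m) = (2.487e-25)²/(2 × 9.109e-31 kg)
   KE ≈ 3.395e-20 J = 211.929 meV

This is an order-of-magnitude estimate of the ground state energy.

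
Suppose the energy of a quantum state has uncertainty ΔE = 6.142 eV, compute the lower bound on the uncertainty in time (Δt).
53.583 as

Using the energy-time uncertainty principle:
ΔEΔt ≥ ℏ/2

The minimum uncertainty in time is:
Δt_min = ℏ/(2ΔE)
Δt_min = (1.055e-34 J·s) / (2 × 9.841e-19 J)
Δt_min = 5.358e-17 s = 53.583 as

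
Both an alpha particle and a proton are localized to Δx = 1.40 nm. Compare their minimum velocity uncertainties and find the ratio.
The proton has the larger minimum velocity uncertainty, by a ratio of 4.0.

For both particles, Δp_min = ℏ/(2Δx) = 3.766e-26 kg·m/s (same for both).

The velocity uncertainty is Δv = Δp/m:
- alpha particle: Δv = 3.766e-26 / 6.645e-27 = 5.668e+00 m/s = 5.668 m/s
- proton: Δv = 3.766e-26 / 1.673e-27 = 2.252e+01 m/s = 22.518 m/s

Ratio: 2.252e+01 / 5.668e+00 = 4.0

The lighter particle has larger velocity uncertainty because Δv ∝ 1/m.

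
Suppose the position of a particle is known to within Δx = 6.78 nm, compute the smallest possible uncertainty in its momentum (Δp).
7.777 × 10^-27 kg·m/s

Using the Heisenberg uncertainty principle:
ΔxΔp ≥ ℏ/2

The minimum uncertainty in momentum is:
Δp_min = ℏ/(2Δx)
Δp_min = (1.055e-34 J·s) / (2 × 6.780e-09 m)
Δp_min = 7.777e-27 kg·m/s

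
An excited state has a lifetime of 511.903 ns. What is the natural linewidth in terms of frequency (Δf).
155.454 kHz

Using the energy-time uncertainty principle and E = hf:
ΔEΔt ≥ ℏ/2
hΔf·Δt ≥ ℏ/2

The minimum frequency uncertainty is:
Δf = ℏ/(2hτ) = 1/(4πτ)
Δf = 1/(4π × 5.119e-07 s)
Δf = 1.555e+05 Hz = 155.454 kHz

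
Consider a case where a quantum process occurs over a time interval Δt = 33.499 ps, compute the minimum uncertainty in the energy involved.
9.824 μeV

Using the energy-time uncertainty principle:
ΔEΔt ≥ ℏ/2

The minimum uncertainty in energy is:
ΔE_min = ℏ/(2Δt)
ΔE_min = (1.055e-34 J·s) / (2 × 3.350e-11 s)
ΔE_min = 1.574e-24 J = 9.824 μeV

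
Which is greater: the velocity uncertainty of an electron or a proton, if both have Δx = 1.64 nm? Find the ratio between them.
The electron has the larger minimum velocity uncertainty, by a ratio of 1836.2.

For both particles, Δp_min = ℏ/(2Δx) = 3.215e-26 kg·m/s (same for both).

The velocity uncertainty is Δv = Δp/m:
- electron: Δv = 3.215e-26 / 9.109e-31 = 3.530e+04 m/s = 35.295 km/s
- proton: Δv = 3.215e-26 / 1.673e-27 = 1.922e+01 m/s = 19.222 m/s

Ratio: 3.530e+04 / 1.922e+01 = 1836.2

The lighter particle has larger velocity uncertainty because Δv ∝ 1/m.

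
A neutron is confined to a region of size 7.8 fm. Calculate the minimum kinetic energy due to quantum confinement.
85.146 keV

Using the uncertainty principle:

1. Position uncertainty: Δx ≈ 7.800e-15 m
2. Minimum momentum uncertainty: Δp = ℏ/(2Δx) = 6.760e-21 kg·m/s
3. Minimum kinetic energy:
   KE = (Δp)²/(2m) = (6.760e-21)²/(2 × 1.675e-27 kg)
   KE = 1.364e-14 J = 85.146 keV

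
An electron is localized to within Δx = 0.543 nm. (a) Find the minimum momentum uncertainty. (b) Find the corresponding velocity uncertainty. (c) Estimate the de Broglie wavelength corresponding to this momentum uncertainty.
(a) Δp_min = 9.711 × 10^-26 kg·m/s
(b) Δv_min = 106.600 km/s
(c) λ_dB = 6.824 nm

Step-by-step:

(a) From the uncertainty principle:
Δp_min = ℏ/(2Δx) = (1.055e-34 J·s)/(2 × 5.430e-10 m) = 9.711e-26 kg·m/s

(b) The velocity uncertainty:
Δv = Δp/m = (9.711e-26 kg·m/s)/(9.109e-31 kg) = 1.066e+05 m/s = 106.600 km/s

(c) The de Broglie wavelength for this momentum:
λ = h/p = (6.626e-34 J·s)/(9.711e-26 kg·m/s) = 6.824e-09 m = 6.824 nm

Note: The de Broglie wavelength is comparable to the localization size, as expected from wave-particle duality.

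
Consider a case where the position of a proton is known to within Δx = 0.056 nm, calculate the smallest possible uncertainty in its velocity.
562.938 m/s

Using the Heisenberg uncertainty principle and Δp = mΔv:
ΔxΔp ≥ ℏ/2
Δx(mΔv) ≥ ℏ/2

The minimum uncertainty in velocity is:
Δv_min = ℏ/(2mΔx)
Δv_min = (1.055e-34 J·s) / (2 × 1.673e-27 kg × 5.600e-11 m)
Δv_min = 5.629e+02 m/s = 562.938 m/s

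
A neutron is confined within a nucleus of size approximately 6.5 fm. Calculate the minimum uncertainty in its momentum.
8.112 × 10^-21 kg·m/s

Using the Heisenberg uncertainty principle:
ΔxΔp ≥ ℏ/2

With Δx ≈ L = 6.500e-15 m (the confinement size):
Δp_min = ℏ/(2Δx)
Δp_min = (1.055e-34 J·s) / (2 × 6.500e-15 m)
Δp_min = 8.112e-21 kg·m/s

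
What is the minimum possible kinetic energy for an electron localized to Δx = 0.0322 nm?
9.187 eV

Localizing a particle requires giving it sufficient momentum uncertainty:

1. From uncertainty principle: Δp ≥ ℏ/(2Δx)
   Δp_min = (1.055e-34 J·s) / (2 × 3.220e-11 m)
   Δp_min = 1.638e-24 kg·m/s

2. This momentum uncertainty corresponds to kinetic energy:
   KE ≈ (Δp)²/(2m) = (1.638e-24)²/(2 × 9.109e-31 kg)
   KE = 1.472e-18 J = 9.187 eV

Tighter localization requires more energy.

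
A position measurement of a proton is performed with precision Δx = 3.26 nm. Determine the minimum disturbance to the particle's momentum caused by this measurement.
1.617 × 10^-26 kg·m/s

The uncertainty principle implies that measuring position disturbs momentum:
ΔxΔp ≥ ℏ/2

When we measure position with precision Δx, we necessarily introduce a momentum uncertainty:
Δp ≥ ℏ/(2Δx)
Δp_min = (1.055e-34 J·s) / (2 × 3.260e-09 m)
Δp_min = 1.617e-26 kg·m/s

The more precisely we measure position, the greater the momentum disturbance.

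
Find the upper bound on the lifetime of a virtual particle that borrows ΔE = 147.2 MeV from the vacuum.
2.236 ys

Using the energy-time uncertainty principle:
ΔEΔt ≥ ℏ/2

For a virtual particle borrowing energy ΔE, the maximum lifetime is:
Δt_max = ℏ/(2ΔE)

Converting energy:
ΔE = 147.2 MeV = 2.358e-11 J

Δt_max = (1.055e-34 J·s) / (2 × 2.358e-11 J)
Δt_max = 2.236e-24 s = 2.236 ys

Virtual particles with higher borrowed energy exist for shorter times.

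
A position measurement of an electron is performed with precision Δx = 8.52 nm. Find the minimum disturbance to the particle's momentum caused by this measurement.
6.189 × 10^-27 kg·m/s

The uncertainty principle implies that measuring position disturbs momentum:
ΔxΔp ≥ ℏ/2

When we measure position with precision Δx, we necessarily introduce a momentum uncertainty:
Δp ≥ ℏ/(2Δx)
Δp_min = (1.055e-34 J·s) / (2 × 8.520e-09 m)
Δp_min = 6.189e-27 kg·m/s

The more precisely we measure position, the greater the momentum disturbance.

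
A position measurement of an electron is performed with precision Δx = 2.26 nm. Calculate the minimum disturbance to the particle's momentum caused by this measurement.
2.333 × 10^-26 kg·m/s

The uncertainty principle implies that measuring position disturbs momentum:
ΔxΔp ≥ ℏ/2

When we measure position with precision Δx, we necessarily introduce a momentum uncertainty:
Δp ≥ ℏ/(2Δx)
Δp_min = (1.055e-34 J·s) / (2 × 2.260e-09 m)
Δp_min = 2.333e-26 kg·m/s

The more precisely we measure position, the greater the momentum disturbance.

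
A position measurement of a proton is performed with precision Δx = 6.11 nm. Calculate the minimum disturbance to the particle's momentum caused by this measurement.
8.630 × 10^-27 kg·m/s

The uncertainty principle implies that measuring position disturbs momentum:
ΔxΔp ≥ ℏ/2

When we measure position with precision Δx, we necessarily introduce a momentum uncertainty:
Δp ≥ ℏ/(2Δx)
Δp_min = (1.055e-34 J·s) / (2 × 6.110e-09 m)
Δp_min = 8.630e-27 kg·m/s

The more precisely we measure position, the greater the momentum disturbance.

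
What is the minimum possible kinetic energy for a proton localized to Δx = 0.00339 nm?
451.393 meV

Localizing a particle requires giving it sufficient momentum uncertainty:

1. From uncertainty principle: Δp ≥ ℏ/(2Δx)
   Δp_min = (1.055e-34 J·s) / (2 × 3.390e-12 m)
   Δp_min = 1.555e-23 kg·m/s

2. This momentum uncertainty corresponds to kinetic energy:
   KE ≈ (Δp)²/(2m) = (1.555e-23)²/(2 × 1.673e-27 kg)
   KE = 7.232e-20 J = 451.393 meV

Tighter localization requires more energy.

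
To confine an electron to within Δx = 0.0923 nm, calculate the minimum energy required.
1.118 eV

Localizing a particle requires giving it sufficient momentum uncertainty:

1. From uncertainty principle: Δp ≥ ℏ/(2Δx)
   Δp_min = (1.055e-34 J·s) / (2 × 9.230e-11 m)
   Δp_min = 5.713e-25 kg·m/s

2. This momentum uncertainty corresponds to kinetic energy:
   KE ≈ (Δp)²/(2m) = (5.713e-25)²/(2 × 9.109e-31 kg)
   KE = 1.791e-19 J = 1.118 eV

Tighter localization requires more energy.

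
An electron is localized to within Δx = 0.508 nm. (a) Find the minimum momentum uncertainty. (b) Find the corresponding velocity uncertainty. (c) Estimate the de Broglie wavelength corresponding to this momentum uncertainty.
(a) Δp_min = 1.038 × 10^-25 kg·m/s
(b) Δv_min = 113.945 km/s
(c) λ_dB = 6.384 nm

Step-by-step:

(a) From the uncertainty principle:
Δp_min = ℏ/(2Δx) = (1.055e-34 J·s)/(2 × 5.080e-10 m) = 1.038e-25 kg·m/s

(b) The velocity uncertainty:
Δv = Δp/m = (1.038e-25 kg·m/s)/(9.109e-31 kg) = 1.139e+05 m/s = 113.945 km/s

(c) The de Broglie wavelength for this momentum:
λ = h/p = (6.626e-34 J·s)/(1.038e-25 kg·m/s) = 6.384e-09 m = 6.384 nm

Note: The de Broglie wavelength is comparable to the localization size, as expected from wave-particle duality.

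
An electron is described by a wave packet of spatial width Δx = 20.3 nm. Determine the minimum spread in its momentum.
2.597 × 10^-27 kg·m/s

For a wave packet, the spatial width Δx and momentum spread Δp are related by the uncertainty principle:
ΔxΔp ≥ ℏ/2

The minimum momentum spread is:
Δp_min = ℏ/(2Δx)
Δp_min = (1.055e-34 J·s) / (2 × 2.030e-08 m)
Δp_min = 2.597e-27 kg·m/s

A wave packet cannot have both a well-defined position and well-defined momentum.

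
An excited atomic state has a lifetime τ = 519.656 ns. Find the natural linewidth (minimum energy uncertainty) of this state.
633.315 peV

Using the energy-time uncertainty principle:
ΔEΔt ≥ ℏ/2

The lifetime τ represents the time uncertainty Δt.
The natural linewidth (minimum energy uncertainty) is:

ΔE = ℏ/(2τ)
ΔE = (1.055e-34 J·s) / (2 × 5.197e-07 s)
ΔE = 1.015e-28 J = 633.315 peV

This natural linewidth limits the precision of spectroscopic measurements.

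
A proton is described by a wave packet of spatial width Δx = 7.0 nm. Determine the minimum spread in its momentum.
7.533 × 10^-27 kg·m/s

For a wave packet, the spatial width Δx and momentum spread Δp are related by the uncertainty principle:
ΔxΔp ≥ ℏ/2

The minimum momentum spread is:
Δp_min = ℏ/(2Δx)
Δp_min = (1.055e-34 J·s) / (2 × 7.000e-09 m)
Δp_min = 7.533e-27 kg·m/s

A wave packet cannot have both a well-defined position and well-defined momentum.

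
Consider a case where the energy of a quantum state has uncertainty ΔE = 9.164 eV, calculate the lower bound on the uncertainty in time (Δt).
35.913 as

Using the energy-time uncertainty principle:
ΔEΔt ≥ ℏ/2

The minimum uncertainty in time is:
Δt_min = ℏ/(2ΔE)
Δt_min = (1.055e-34 J·s) / (2 × 1.468e-18 J)
Δt_min = 3.591e-17 s = 35.913 as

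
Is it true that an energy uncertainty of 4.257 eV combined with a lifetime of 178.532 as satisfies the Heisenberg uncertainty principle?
Yes, it satisfies the uncertainty relation.

Calculate the product ΔEΔt:
ΔE = 4.257 eV = 6.820e-19 J
ΔEΔt = (6.820e-19 J) × (1.785e-16 s)
ΔEΔt = 1.218e-34 J·s

Compare to the minimum allowed value ℏ/2:
ℏ/2 = 5.273e-35 J·s

Since ΔEΔt = 1.218e-34 J·s ≥ 5.273e-35 J·s = ℏ/2,
this satisfies the uncertainty relation.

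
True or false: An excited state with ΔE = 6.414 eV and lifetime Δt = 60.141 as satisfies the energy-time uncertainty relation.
Yes, it satisfies the uncertainty relation.

Calculate the product ΔEΔt:
ΔE = 6.414 eV = 1.028e-18 J
ΔEΔt = (1.028e-18 J) × (6.014e-17 s)
ΔEΔt = 6.180e-35 J·s

Compare to the minimum allowed value ℏ/2:
ℏ/2 = 5.273e-35 J·s

Since ΔEΔt = 6.180e-35 J·s ≥ 5.273e-35 J·s = ℏ/2,
this satisfies the uncertainty relation.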